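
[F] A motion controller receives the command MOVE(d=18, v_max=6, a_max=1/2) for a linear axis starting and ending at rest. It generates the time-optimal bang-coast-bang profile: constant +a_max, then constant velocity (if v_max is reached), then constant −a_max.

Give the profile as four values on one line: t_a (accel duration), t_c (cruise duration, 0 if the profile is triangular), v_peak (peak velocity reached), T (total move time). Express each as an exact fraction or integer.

t_a=6 t_c=0 v_peak=3 T=12

vₘ²/aₘ = 6²/(1/2) = 72
18 < 72 ⇒ no cruise
v_peak = √(18·1/2) = √9 = 3
t_a = 3/(1/2) = 6; t_c = 0
T = 2·6 = 12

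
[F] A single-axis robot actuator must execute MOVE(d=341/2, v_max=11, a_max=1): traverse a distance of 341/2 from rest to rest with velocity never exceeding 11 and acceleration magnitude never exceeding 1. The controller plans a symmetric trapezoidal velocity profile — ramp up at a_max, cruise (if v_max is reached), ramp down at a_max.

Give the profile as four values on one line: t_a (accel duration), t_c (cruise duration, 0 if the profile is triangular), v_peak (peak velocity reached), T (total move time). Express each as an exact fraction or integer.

(v_max)²/a_max = 11²/1 = 121
341/2 ≥ 121 → trapezoidal
t_a = 11/1 = 11; v_peak = 11
d_cruise = 341/2 − 121 = 99/2; t_c = (99/2)/11 = 9/2
T = 2·11 + 9/2 = 53/2

t_a=11 t_c=9/2 v_peak=11 T=53/2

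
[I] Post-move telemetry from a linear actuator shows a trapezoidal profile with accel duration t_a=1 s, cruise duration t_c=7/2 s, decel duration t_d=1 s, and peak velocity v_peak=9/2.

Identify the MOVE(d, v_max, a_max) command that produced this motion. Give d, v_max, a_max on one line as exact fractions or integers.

d=81/4 v_max=9/2 a_max=9/2

a_max = (9/2)/1 = 9/2
d_a = ½·9/2·1 = 9/4; d_c = 9/2·7/2 = 63/4
d = 2·9/4 + 63/4 = 81/4
t_c = 7/2 > 0 so v_max = 9/2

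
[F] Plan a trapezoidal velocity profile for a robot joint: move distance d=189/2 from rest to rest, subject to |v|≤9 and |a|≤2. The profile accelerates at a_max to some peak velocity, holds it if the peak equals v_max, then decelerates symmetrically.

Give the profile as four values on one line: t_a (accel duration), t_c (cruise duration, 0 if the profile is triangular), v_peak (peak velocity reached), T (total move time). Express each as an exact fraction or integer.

vₘ²/aₘ = 9²/2 = 81/2
189/2 ≥ 81/2 so v_max reached
t_a = 9/2; v_peak = 9
d_cruise = 189/2 − 81/2 = 54; t_c = 54/9 = 6
T = 2·9/2 + 6 = 15

t_a=9/2 t_c=6 v_peak=9 T=15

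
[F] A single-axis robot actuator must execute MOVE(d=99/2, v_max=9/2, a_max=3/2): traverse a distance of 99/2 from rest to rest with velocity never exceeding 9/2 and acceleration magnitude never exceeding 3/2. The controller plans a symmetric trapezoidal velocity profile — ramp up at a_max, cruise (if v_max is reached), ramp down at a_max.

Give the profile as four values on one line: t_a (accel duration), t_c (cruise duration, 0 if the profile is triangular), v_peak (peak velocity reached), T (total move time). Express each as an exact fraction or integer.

(v_max)²/a_max = (9/2)²/(3/2) = 27/2
99/2 ≥ 27/2 ⇒ cruise phase
t_a = (9/2)/(3/2) = 3; v_peak = 9/2
d_cruise = 99/2 − 27/2 = 36; t_c = 36/(9/2) = 8
T = 2·3 + 8 = 14

t_a=3 t_c=8 v_peak=9/2 T=14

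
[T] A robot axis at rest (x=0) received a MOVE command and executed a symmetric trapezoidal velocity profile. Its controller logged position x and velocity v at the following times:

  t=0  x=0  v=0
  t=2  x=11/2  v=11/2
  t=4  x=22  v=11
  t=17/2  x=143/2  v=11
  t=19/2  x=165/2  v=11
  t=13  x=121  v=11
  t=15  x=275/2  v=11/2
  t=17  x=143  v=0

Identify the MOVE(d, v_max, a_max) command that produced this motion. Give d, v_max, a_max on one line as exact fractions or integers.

final state: t=17, x=143, v=0 → d = 143
a_max = (11/2−0)/(2−0) = 11/4
max v = 11 over t∈[4,13] → v_max = 11
check: 11·(4+9) = 143 ✓

d=143 v_max=11 a_max=11/4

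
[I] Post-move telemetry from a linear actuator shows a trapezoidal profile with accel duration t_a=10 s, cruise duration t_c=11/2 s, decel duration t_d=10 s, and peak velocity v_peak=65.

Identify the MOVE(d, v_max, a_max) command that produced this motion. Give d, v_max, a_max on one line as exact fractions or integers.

a_max = 65/10 = 13/2
d_a = ½·65·10 = 325; d_c = 65·11/2 = 715/2
d = 2·325 + 715/2 = 2015/2
t_c = 11/2 > 0 so v_max = 65

d=2015/2 v_max=65 a_max=13/2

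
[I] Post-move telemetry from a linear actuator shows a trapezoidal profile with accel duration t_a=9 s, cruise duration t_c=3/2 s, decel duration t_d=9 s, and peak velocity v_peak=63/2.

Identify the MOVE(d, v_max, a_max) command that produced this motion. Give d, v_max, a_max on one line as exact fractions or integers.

d=1323/4 v_max=63/2 a_max=7/2

a_max = (63/2)/9 = 7/2
d_a = ½·63/2·9 = 567/4; d_c = 63/2·3/2 = 189/4
d = 2·567/4 + 189/4 = 1323/4
t_c = 3/2 > 0 ⇒ limit active, v_max = 63/2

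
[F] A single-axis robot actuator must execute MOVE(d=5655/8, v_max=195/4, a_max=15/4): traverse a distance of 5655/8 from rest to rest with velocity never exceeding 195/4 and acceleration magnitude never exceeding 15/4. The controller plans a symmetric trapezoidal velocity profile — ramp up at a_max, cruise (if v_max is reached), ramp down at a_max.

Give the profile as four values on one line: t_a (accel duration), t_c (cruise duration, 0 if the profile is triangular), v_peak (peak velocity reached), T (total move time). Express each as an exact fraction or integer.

t_a=13 t_c=3/2 v_peak=195/4 T=55/2

v_max²/a_max = (195/4)²/(15/4) = 2535/4
5655/8 ≥ 2535/4 so v_max reached
t_a = (195/4)/(15/4) = 13; v_peak = 195/4
d_cruise = 5655/8 − 2535/4 = 585/8; t_c = (585/8)/(195/4) = 3/2
T = 2·13 + 3/2 = 55/2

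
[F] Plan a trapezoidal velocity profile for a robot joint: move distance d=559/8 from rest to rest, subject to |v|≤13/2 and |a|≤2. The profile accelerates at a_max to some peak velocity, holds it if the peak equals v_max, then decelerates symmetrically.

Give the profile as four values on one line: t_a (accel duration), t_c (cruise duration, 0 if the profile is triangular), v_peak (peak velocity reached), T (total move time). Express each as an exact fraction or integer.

t_a=13/4 t_c=15/2 v_peak=13/2 T=14

vₘ²/aₘ = (13/2)²/2 = 169/8
559/8 ≥ 169/8 so v_max reached
t_a = (13/2)/2 = 13/4; v_peak = 13/2
d_cruise = 559/8 − 169/8 = 195/4; t_c = (195/4)/(13/2) = 15/2
T = 2·13/4 + 15/2 = 14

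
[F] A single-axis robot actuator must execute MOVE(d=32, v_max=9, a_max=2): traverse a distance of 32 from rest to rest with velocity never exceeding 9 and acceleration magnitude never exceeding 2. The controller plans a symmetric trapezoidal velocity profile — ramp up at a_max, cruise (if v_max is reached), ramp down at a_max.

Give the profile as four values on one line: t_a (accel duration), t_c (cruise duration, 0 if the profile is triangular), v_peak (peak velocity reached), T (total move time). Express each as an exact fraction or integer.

(v_max)²/a_max = 9²/2 = 81/2
32 < 81/2 so t_c = 0
v_peak = √(32·2) = √64 = 8
t_a = 8/2 = 4; t_c = 0
T = 2·4 = 8

t_a=4 t_c=0 v_peak=8 T=8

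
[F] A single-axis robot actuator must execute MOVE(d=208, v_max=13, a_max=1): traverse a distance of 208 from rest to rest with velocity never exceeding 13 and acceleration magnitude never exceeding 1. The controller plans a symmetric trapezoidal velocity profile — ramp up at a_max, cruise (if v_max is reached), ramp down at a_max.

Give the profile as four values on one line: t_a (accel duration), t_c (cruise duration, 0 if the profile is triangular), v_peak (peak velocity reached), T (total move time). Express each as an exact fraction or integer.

(v_max)²/a_max = 13²/1 = 169
208 ≥ 169 ⇒ cruise phase
t_a = 13/1 = 13; v_peak = 13
d_cruise = 208 − 169 = 39; t_c = 39/13 = 3
T = 2·13 + 3 = 29

t_a=13 t_c=3 v_peak=13 T=29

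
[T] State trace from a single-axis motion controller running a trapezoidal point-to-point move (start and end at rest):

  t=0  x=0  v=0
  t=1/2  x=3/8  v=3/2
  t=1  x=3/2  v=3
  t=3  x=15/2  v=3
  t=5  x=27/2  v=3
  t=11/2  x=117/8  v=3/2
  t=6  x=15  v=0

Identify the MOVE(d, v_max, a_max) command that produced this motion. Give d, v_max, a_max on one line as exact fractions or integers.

d=15 v_max=3 a_max=3

final state: t=6, x=15, v=0 → d = 15
a_max = (3/2−0)/(1/2−0) = 3
max v = 3 over t∈[1,5] → v_max = 3
check: 3·(1+4) = 15 ✓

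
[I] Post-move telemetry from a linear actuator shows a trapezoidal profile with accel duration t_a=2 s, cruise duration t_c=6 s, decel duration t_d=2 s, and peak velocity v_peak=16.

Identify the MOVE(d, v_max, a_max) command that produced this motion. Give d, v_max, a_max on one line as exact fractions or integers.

d=128 v_max=16 a_max=8

a_max = 16/2 = 8
d_a = ½·16·2 = 16; d_c = 16·6 = 96
d = 2·16 + 96 = 128
t_c = 6 > 0 ⇒ limit active, v_max = 16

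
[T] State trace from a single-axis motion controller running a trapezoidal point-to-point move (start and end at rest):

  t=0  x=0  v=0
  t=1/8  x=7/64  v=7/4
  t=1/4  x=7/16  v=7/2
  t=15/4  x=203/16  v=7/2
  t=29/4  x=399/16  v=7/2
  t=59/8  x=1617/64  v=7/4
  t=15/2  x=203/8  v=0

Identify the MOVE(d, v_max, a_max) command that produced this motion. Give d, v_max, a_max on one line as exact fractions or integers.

final state: t=15/2, x=203/8, v=0 → d = 203/8
a_max = (7/4−0)/(1/8−0) = 14
max v = 7/2 over t∈[1/4,29/4] → v_max = 7/2
check: 7/2·(1/4+7) = 203/8 ✓

d=203/8 v_max=7/2 a_max=14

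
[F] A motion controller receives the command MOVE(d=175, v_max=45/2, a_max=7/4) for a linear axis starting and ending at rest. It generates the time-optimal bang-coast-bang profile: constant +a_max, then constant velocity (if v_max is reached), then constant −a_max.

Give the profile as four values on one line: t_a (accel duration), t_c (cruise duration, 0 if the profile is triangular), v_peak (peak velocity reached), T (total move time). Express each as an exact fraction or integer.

(v_max)²/a_max = (45/2)²/(7/4) = 2025/7
175 < 2025/7 ⇒ no cruise
v_peak = √(175·7/4) = √(1225/4) = 35/2
t_a = (35/2)/(7/4) = 10; t_c = 0
T = 2·10 = 20

t_a=10 t_c=0 v_peak=35/2 T=20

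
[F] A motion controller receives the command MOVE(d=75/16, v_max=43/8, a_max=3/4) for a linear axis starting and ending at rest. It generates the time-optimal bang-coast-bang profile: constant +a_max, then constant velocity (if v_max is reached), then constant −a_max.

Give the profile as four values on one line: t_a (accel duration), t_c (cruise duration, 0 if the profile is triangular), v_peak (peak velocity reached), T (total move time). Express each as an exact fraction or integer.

vₘ²/aₘ = (43/8)²/(3/4) = 1849/48
75/16 < 1849/48 so t_c = 0
v_peak = √(75/16·3/4) = √(225/64) = 15/8
t_a = (15/8)/(3/4) = 5/2; t_c = 0
T = 2·5/2 = 5

t_a=5/2 t_c=0 v_peak=15/8 T=5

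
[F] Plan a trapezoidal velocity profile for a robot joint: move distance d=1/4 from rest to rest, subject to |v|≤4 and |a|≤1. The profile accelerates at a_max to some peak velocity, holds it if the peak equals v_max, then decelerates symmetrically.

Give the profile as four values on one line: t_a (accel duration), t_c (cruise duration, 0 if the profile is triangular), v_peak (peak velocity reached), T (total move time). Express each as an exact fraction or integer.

vₘ²/aₘ = 4²/1 = 16
1/4 < 16 ⇒ no cruise
v_peak = √(1/4·1) = √(1/4) = 1/2
t_a = (1/2)/1 = 1/2; t_c = 0
T = 2·1/2 = 1

t_a=1/2 t_c=0 v_peak=1/2 T=1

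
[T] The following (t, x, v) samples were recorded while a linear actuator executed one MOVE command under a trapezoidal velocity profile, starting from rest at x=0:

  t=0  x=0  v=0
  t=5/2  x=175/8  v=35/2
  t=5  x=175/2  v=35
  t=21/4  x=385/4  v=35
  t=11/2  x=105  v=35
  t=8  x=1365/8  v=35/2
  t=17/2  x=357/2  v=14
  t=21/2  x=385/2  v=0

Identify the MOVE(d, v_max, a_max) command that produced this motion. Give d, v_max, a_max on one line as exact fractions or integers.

d=385/2 v_max=35 a_max=7

final state: t=21/2, x=385/2, v=0 → d = 385/2
a_max = (35/2−0)/(5/2−0) = 7
max v = 35 over t∈[5,11/2] → v_max = 35
check: 35·(5+1/2) = 385/2 ✓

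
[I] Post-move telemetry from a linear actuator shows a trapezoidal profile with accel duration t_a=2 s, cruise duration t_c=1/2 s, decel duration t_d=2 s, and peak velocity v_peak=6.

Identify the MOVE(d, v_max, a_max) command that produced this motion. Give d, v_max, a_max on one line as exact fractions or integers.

a_max = 6/2 = 3
d_a = ½·6·2 = 6; d_c = 6·1/2 = 3
d = 2·6 + 3 = 15
t_c = 1/2 > 0 → v_max = v_peak = 6

d=15 v_max=6 a_max=3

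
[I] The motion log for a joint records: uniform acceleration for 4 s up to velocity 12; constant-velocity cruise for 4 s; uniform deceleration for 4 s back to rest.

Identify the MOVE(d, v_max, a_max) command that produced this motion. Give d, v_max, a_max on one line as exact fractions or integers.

d=96 v_max=12 a_max=3

a_max = 12/4 = 3
d_a = ½·12·4 = 24; d_c = 12·4 = 48
d = 2·24 + 48 = 96
t_c = 4 > 0 so v_max = 12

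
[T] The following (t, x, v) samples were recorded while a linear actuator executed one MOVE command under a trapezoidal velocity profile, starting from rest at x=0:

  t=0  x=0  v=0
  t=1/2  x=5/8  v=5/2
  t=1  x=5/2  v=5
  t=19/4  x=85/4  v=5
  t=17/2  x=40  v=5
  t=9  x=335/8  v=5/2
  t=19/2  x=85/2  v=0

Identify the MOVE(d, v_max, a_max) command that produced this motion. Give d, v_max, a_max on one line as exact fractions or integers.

final state: t=19/2, x=85/2, v=0 → d = 85/2
a_max = (5/2−0)/(1/2−0) = 5
max v = 5 over t∈[1,17/2] → v_max = 5
check: 5·(1+15/2) = 85/2 ✓

d=85/2 v_max=5 a_max=5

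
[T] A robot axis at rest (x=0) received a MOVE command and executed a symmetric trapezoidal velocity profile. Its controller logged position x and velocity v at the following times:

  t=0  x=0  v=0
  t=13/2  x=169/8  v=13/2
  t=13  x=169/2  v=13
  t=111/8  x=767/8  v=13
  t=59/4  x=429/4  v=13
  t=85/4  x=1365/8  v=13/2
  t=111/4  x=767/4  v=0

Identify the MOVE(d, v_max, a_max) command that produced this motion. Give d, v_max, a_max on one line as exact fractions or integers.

d=767/4 v_max=13 a_max=1

final state: t=111/4, x=767/4, v=0 → d = 767/4
a_max = (13/2−0)/(13/2−0) = 1
max v = 13 over t∈[13,59/4] → v_max = 13
check: 13·(13+7/4) = 767/4 ✓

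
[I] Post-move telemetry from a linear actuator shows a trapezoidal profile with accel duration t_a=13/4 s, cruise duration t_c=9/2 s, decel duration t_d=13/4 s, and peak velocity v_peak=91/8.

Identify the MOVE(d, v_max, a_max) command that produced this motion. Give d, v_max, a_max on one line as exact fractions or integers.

d=2821/32 v_max=91/8 a_max=7/2

a_max = (91/8)/(13/4) = 7/2
d_a = ½·91/8·13/4 = 1183/64; d_c = 91/8·9/2 = 819/16
d = 2·1183/64 + 819/16 = 2821/32
t_c = 9/2 > 0 so v_max = 91/8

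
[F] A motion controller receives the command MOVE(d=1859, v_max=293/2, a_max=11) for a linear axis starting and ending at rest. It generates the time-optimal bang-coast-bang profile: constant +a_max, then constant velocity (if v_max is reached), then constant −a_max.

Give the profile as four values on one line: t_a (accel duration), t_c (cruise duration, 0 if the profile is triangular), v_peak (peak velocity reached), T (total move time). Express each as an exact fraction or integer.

t_a=13 t_c=0 v_peak=143 T=26

(v_max)²/a_max = (293/2)²/11 = 85849/44
1859 < 85849/44 so t_c = 0
v_peak = √(1859·11) = √20449 = 143
t_a = 143/11 = 13; t_c = 0
T = 2·13 = 26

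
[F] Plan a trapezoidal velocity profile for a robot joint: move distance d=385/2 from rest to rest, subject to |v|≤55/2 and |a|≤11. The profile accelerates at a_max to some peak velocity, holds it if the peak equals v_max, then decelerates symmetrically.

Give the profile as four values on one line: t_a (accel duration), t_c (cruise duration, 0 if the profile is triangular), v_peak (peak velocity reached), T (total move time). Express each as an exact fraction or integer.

vₘ²/aₘ = (55/2)²/11 = 275/4
385/2 ≥ 275/4 so v_max reached
t_a = (55/2)/11 = 5/2; v_peak = 55/2
d_cruise = 385/2 − 275/4 = 495/4; t_c = (495/4)/(55/2) = 9/2
T = 2·5/2 + 9/2 = 19/2

t_a=5/2 t_c=9/2 v_peak=55/2 T=19/2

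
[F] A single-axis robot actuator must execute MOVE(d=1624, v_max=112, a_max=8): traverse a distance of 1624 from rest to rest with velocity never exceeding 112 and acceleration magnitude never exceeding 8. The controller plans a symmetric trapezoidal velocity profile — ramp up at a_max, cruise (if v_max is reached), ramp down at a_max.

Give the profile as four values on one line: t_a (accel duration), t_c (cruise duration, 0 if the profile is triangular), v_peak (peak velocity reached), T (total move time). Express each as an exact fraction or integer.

t_a=14 t_c=1/2 v_peak=112 T=57/2

(v_max)²/a_max = 112²/8 = 1568
1624 ≥ 1568 → trapezoidal
t_a = 112/8 = 14; v_peak = 112
d_cruise = 1624 − 1568 = 56; t_c = 56/112 = 1/2
T = 2·14 + 1/2 = 57/2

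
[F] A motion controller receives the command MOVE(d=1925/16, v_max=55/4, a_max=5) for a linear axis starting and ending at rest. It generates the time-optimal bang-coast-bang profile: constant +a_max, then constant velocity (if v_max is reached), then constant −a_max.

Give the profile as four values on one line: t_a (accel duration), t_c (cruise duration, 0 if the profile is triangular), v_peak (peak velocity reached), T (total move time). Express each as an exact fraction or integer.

vₘ²/aₘ = (55/4)²/5 = 605/16
1925/16 ≥ 605/16 ⇒ cruise phase
t_a = (55/4)/5 = 11/4; v_peak = 55/4
d_cruise = 1925/16 − 605/16 = 165/2; t_c = (165/2)/(55/4) = 6
T = 2·11/4 + 6 = 23/2

t_a=11/4 t_c=6 v_peak=55/4 T=23/2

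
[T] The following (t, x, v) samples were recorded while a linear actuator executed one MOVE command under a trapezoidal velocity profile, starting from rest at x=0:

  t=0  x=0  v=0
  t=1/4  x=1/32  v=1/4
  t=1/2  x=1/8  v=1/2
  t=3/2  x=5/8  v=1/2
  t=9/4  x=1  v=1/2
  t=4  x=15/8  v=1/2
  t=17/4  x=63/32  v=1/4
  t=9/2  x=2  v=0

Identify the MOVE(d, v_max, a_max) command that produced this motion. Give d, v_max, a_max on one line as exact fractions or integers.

final state: t=9/2, x=2, v=0 → d = 2
a_max = (1/4−0)/(1/4−0) = 1
max v = 1/2 over t∈[1/2,4] → v_max = 1/2
check: 1/2·(1/2+7/2) = 2 ✓

d=2 v_max=1/2 a_max=1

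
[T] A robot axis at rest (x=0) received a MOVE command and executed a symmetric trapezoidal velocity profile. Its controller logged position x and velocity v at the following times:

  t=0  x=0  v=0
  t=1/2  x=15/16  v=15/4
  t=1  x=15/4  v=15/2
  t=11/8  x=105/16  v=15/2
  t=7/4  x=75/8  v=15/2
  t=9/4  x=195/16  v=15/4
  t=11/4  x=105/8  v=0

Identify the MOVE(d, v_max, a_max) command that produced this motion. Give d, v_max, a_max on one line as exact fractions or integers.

d=105/8 v_max=15/2 a_max=15/2

final state: t=11/4, x=105/8, v=0 → d = 105/8
a_max = (15/4−0)/(1/2−0) = 15/2
max v = 15/2 over t∈[1,7/4] → v_max = 15/2
check: 15/2·(1+3/4) = 105/8 ✓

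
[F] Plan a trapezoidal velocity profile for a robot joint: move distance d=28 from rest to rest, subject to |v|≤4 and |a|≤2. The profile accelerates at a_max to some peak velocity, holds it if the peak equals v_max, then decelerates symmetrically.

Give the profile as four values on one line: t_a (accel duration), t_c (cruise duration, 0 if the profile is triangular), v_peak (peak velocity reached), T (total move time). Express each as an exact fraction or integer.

(v_max)²/a_max = 4²/2 = 8
28 ≥ 8 so v_max reached
t_a = 4/2 = 2; v_peak = 4
d_cruise = 28 − 8 = 20; t_c = 20/4 = 5
T = 2·2 + 5 = 9

t_a=2 t_c=5 v_peak=4 T=9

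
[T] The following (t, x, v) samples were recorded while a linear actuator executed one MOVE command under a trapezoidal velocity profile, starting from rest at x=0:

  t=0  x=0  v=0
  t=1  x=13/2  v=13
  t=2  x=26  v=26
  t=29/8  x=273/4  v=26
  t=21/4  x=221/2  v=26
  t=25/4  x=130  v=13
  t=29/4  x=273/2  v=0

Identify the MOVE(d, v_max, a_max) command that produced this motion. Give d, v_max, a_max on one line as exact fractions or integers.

d=273/2 v_max=26 a_max=13

final state: t=29/4, x=273/2, v=0 → d = 273/2
a_max = (13−0)/(1−0) = 13
max v = 26 over t∈[2,21/4] → v_max = 26
check: 26·(2+13/4) = 273/2 ✓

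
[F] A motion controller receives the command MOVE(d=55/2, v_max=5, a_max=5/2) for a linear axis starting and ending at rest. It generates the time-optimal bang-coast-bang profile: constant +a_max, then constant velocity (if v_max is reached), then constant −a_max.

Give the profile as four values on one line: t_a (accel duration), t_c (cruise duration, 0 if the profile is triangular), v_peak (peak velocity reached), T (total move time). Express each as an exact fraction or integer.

t_a=2 t_c=7/2 v_peak=5 T=15/2

v_max²/a_max = 5²/(5/2) = 10
55/2 ≥ 10 ⇒ cruise phase
t_a = 5/(5/2) = 2; v_peak = 5
d_cruise = 55/2 − 10 = 35/2; t_c = (35/2)/5 = 7/2
T = 2·2 + 7/2 = 15/2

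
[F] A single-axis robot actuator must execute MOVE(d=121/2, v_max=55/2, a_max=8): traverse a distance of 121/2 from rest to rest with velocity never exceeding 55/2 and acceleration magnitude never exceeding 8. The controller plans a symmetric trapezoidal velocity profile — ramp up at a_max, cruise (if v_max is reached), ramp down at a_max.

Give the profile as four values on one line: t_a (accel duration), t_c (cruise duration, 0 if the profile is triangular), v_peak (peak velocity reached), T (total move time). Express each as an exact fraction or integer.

t_a=11/4 t_c=0 v_peak=22 T=11/2

(v_max)²/a_max = (55/2)²/8 = 3025/32
121/2 < 3025/32 → triangular
v_peak = √(121/2·8) = √484 = 22
t_a = 22/8 = 11/4; t_c = 0
T = 2·11/4 = 11/2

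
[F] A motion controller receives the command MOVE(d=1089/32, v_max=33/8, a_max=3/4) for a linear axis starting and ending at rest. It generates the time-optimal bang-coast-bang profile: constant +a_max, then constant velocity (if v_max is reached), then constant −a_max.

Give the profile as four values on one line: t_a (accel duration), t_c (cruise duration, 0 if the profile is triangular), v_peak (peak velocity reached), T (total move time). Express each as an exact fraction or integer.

t_a=11/2 t_c=11/4 v_peak=33/8 T=55/4

(v_max)²/a_max = (33/8)²/(3/4) = 363/16
1089/32 ≥ 363/16 ⇒ cruise phase
t_a = (33/8)/(3/4) = 11/2; v_peak = 33/8
d_cruise = 1089/32 − 363/16 = 363/32; t_c = (363/32)/(33/8) = 11/4
T = 2·11/2 + 11/4 = 55/4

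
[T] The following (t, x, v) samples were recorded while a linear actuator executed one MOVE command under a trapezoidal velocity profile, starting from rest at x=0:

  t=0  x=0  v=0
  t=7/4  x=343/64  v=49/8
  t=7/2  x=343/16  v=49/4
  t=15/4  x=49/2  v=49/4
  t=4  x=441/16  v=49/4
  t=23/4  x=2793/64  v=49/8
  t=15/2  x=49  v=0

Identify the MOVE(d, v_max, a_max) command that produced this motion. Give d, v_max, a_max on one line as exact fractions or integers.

d=49 v_max=49/4 a_max=7/2

final state: t=15/2, x=49, v=0 → d = 49
a_max = (49/8−0)/(7/4−0) = 7/2
max v = 49/4 over t∈[7/2,4] → v_max = 49/4
check: 49/4·(7/2+1/2) = 49 ✓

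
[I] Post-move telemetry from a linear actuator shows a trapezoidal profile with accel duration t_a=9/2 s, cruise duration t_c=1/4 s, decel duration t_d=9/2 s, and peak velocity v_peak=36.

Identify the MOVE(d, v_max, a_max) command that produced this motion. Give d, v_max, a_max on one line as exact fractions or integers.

d=171 v_max=36 a_max=8

a_max = 36/(9/2) = 8
d_a = ½·36·9/2 = 81; d_c = 36·1/4 = 9
d = 2·81 + 9 = 171
t_c = 1/4 > 0 so v_max = 36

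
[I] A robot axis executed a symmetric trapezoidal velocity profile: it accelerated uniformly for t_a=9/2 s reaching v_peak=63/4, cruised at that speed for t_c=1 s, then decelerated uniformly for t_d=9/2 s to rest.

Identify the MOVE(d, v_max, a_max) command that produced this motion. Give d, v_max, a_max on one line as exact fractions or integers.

d=693/8 v_max=63/4 a_max=7/2

a_max = (63/4)/(9/2) = 7/2
d_a = ½·63/4·9/2 = 567/16; d_c = 63/4·1 = 63/4
d = 2·567/16 + 63/4 = 693/8
t_c = 1 > 0 so v_max = 63/4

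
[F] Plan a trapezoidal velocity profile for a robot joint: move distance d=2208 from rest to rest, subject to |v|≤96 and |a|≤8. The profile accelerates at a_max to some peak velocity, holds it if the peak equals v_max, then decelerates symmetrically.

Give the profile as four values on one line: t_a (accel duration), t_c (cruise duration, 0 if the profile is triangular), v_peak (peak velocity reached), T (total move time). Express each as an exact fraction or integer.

(v_max)²/a_max = 96²/8 = 1152
2208 ≥ 1152 → trapezoidal
t_a = 96/8 = 12; v_peak = 96
d_cruise = 2208 − 1152 = 1056; t_c = 1056/96 = 11
T = 2·12 + 11 = 35

t_a=12 t_c=11 v_peak=96 T=35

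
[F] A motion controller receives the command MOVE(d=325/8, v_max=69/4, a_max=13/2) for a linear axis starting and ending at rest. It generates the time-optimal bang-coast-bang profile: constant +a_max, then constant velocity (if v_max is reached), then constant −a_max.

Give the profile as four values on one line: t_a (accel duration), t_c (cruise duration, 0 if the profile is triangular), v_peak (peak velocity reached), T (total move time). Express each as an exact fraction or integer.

vₘ²/aₘ = (69/4)²/(13/2) = 4761/104
325/8 < 4761/104 → triangular
v_peak = √(325/8·13/2) = √(4225/16) = 65/4
t_a = (65/4)/(13/2) = 5/2; t_c = 0
T = 2·5/2 = 5

t_a=5/2 t_c=0 v_peak=65/4 T=5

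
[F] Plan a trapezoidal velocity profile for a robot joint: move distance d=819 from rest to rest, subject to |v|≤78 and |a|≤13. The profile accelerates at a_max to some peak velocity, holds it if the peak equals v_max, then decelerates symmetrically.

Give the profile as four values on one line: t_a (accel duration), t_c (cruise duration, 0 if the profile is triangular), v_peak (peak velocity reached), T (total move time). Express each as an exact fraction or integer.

(v_max)²/a_max = 78²/13 = 468
819 ≥ 468 ⇒ cruise phase
t_a = 78/13 = 6; v_peak = 78
d_cruise = 819 − 468 = 351; t_c = 351/78 = 9/2
T = 2·6 + 9/2 = 33/2

t_a=6 t_c=9/2 v_peak=78 T=33/2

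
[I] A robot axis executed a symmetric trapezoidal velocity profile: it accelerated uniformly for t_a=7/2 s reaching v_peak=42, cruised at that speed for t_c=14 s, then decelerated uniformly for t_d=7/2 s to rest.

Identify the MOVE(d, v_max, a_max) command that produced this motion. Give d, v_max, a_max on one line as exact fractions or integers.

a_max = 42/(7/2) = 12
d_a = ½·42·7/2 = 147/2; d_c = 42·14 = 588
d = 2·147/2 + 588 = 735
t_c = 14 > 0 → v_max = v_peak = 42

d=735 v_max=42 a_max=12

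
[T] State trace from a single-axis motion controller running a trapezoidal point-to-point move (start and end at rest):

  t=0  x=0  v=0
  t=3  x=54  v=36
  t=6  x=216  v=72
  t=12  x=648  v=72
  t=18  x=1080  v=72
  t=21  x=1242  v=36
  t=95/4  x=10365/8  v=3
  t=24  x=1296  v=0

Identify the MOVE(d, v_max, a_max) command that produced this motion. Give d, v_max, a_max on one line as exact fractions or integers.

final state: t=24, x=1296, v=0 → d = 1296
a_max = (36−0)/(3−0) = 12
max v = 72 over t∈[6,18] → v_max = 72
check: 72·(6+12) = 1296 ✓

d=1296 v_max=72 a_max=12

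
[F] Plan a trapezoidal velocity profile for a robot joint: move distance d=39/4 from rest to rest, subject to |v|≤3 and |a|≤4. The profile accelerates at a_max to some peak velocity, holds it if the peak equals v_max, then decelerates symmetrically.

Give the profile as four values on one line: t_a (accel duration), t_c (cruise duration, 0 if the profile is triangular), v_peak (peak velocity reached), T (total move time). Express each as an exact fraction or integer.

v_max²/a_max = 3²/4 = 9/4
39/4 ≥ 9/4 ⇒ cruise phase
t_a = 3/4; v_peak = 3
d_cruise = 39/4 − 9/4 = 15/2; t_c = (15/2)/3 = 5/2
T = 2·3/4 + 5/2 = 4

t_a=3/4 t_c=5/2 v_peak=3 T=4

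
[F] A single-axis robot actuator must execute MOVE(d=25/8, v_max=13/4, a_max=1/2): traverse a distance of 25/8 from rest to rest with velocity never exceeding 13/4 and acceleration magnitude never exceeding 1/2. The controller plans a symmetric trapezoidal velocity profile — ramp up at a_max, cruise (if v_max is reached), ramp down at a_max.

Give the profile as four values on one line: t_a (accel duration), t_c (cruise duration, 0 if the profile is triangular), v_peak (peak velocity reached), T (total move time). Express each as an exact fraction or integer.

(v_max)²/a_max = (13/4)²/(1/2) = 169/8
25/8 < 169/8 ⇒ no cruise
v_peak = √(25/8·1/2) = √(25/16) = 5/4
t_a = (5/4)/(1/2) = 5/2; t_c = 0
T = 2·5/2 = 5

t_a=5/2 t_c=0 v_peak=5/4 T=5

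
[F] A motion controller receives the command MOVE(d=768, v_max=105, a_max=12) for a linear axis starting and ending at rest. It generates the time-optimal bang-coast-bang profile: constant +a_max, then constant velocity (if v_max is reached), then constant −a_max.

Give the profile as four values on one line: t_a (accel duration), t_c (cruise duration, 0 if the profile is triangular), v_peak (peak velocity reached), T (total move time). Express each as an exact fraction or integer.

(v_max)²/a_max = 105²/12 = 3675/4
768 < 3675/4 so t_c = 0
v_peak = √(768·12) = √9216 = 96
t_a = 96/12 = 8; t_c = 0
T = 2·8 = 16

t_a=8 t_c=0 v_peak=96 T=16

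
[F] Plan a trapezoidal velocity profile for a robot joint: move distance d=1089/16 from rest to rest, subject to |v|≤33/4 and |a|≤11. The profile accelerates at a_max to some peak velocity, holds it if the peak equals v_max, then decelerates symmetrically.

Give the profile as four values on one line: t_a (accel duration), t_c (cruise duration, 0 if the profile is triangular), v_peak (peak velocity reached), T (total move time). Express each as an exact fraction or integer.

(v_max)²/a_max = (33/4)²/11 = 99/16
1089/16 ≥ 99/16 so v_max reached
t_a = (33/4)/11 = 3/4; v_peak = 33/4
d_cruise = 1089/16 − 99/16 = 495/8; t_c = (495/8)/(33/4) = 15/2
T = 2·3/4 + 15/2 = 9

t_a=3/4 t_c=15/2 v_peak=33/4 T=9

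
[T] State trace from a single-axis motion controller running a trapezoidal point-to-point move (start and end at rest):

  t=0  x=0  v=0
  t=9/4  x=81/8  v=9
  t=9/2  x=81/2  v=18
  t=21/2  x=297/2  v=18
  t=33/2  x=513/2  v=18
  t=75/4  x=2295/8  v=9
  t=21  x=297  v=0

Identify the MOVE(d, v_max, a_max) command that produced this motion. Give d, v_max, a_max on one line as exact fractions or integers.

d=297 v_max=18 a_max=4

final state: t=21, x=297, v=0 → d = 297
a_max = (9−0)/(9/4−0) = 4
max v = 18 over t∈[9/2,33/2] → v_max = 18
check: 18·(9/2+12) = 297 ✓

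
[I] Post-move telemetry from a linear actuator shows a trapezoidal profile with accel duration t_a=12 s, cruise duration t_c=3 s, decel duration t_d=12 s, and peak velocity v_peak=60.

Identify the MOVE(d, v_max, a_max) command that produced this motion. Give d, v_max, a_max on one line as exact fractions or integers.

d=900 v_max=60 a_max=5

a_max = 60/12 = 5
d_a = ½·60·12 = 360; d_c = 60·3 = 180
d = 2·360 + 180 = 900
t_c = 3 > 0 so v_max = 60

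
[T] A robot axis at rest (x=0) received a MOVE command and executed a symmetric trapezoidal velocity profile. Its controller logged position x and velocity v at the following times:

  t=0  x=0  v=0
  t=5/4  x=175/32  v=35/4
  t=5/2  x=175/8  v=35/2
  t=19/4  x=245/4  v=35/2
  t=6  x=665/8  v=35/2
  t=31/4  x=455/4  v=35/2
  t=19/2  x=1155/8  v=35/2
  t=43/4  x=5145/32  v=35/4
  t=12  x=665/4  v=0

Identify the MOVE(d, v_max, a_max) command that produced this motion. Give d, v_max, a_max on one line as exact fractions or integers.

final state: t=12, x=665/4, v=0 → d = 665/4
a_max = (35/4−0)/(5/4−0) = 7
max v = 35/2 over t∈[5/2,19/2] → v_max = 35/2
check: 35/2·(5/2+7) = 665/4 ✓

d=665/4 v_max=35/2 a_max=7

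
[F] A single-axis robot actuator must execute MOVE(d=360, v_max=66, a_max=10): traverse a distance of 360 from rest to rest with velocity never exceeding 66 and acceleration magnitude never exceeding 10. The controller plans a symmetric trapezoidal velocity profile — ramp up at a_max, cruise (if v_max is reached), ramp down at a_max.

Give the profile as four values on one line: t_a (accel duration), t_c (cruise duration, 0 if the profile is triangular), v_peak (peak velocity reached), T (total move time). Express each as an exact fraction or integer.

(v_max)²/a_max = 66²/10 = 2178/5
360 < 2178/5 so t_c = 0
v_peak = √(360·10) = √3600 = 60
t_a = 60/10 = 6; t_c = 0
T = 2·6 = 12

t_a=6 t_c=0 v_peak=60 T=12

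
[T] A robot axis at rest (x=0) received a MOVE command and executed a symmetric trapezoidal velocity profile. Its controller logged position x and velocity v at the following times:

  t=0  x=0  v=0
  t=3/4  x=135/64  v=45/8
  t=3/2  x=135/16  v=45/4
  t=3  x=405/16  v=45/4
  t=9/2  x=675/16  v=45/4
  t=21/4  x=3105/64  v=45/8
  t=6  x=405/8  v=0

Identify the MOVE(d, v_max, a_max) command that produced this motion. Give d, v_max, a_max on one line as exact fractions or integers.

final state: t=6, x=405/8, v=0 → d = 405/8
a_max = (45/8−0)/(3/4−0) = 15/2
max v = 45/4 over t∈[3/2,9/2] → v_max = 45/4
check: 45/4·(3/2+3) = 405/8 ✓

d=405/8 v_max=45/4 a_max=15/2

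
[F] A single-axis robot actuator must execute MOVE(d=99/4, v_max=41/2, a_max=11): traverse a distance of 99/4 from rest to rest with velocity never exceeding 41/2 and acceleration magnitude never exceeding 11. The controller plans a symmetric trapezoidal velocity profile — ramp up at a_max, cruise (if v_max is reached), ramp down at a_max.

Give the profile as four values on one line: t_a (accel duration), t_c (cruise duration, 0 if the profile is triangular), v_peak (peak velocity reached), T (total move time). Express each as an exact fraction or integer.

t_a=3/2 t_c=0 v_peak=33/2 T=3

vₘ²/aₘ = (41/2)²/11 = 1681/44
99/4 < 1681/44 ⇒ no cruise
v_peak = √(99/4·11) = √(1089/4) = 33/2
t_a = (33/2)/11 = 3/2; t_c = 0
T = 2·3/2 = 3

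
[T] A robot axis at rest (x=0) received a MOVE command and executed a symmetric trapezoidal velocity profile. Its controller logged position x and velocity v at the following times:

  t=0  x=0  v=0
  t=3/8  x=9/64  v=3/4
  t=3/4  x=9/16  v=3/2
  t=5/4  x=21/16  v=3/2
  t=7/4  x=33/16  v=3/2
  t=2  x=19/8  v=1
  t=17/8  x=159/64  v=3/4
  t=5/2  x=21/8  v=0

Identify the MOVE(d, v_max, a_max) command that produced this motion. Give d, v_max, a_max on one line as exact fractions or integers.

d=21/8 v_max=3/2 a_max=2

final state: t=5/2, x=21/8, v=0 → d = 21/8
a_max = (3/4−0)/(3/8−0) = 2
max v = 3/2 over t∈[3/4,7/4] → v_max = 3/2
check: 3/2·(3/4+1) = 21/8 ✓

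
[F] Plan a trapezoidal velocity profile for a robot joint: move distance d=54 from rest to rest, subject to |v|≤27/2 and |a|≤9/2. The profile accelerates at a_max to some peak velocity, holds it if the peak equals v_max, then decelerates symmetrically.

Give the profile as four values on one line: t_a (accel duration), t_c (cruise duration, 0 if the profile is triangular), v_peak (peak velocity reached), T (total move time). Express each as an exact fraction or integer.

t_a=3 t_c=1 v_peak=27/2 T=7

(v_max)²/a_max = (27/2)²/(9/2) = 81/2
54 ≥ 81/2 so v_max reached
t_a = (27/2)/(9/2) = 3; v_peak = 27/2
d_cruise = 54 − 81/2 = 27/2; t_c = (27/2)/(27/2) = 1
T = 2·3 + 1 = 7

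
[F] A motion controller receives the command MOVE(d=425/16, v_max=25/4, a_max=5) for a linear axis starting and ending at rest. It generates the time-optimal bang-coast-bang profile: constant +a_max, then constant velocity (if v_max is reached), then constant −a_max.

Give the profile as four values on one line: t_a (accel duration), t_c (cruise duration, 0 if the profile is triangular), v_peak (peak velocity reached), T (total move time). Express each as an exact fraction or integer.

t_a=5/4 t_c=3 v_peak=25/4 T=11/2

vₘ²/aₘ = (25/4)²/5 = 125/16
425/16 ≥ 125/16 so v_max reached
t_a = (25/4)/5 = 5/4; v_peak = 25/4
d_cruise = 425/16 − 125/16 = 75/4; t_c = (75/4)/(25/4) = 3
T = 2·5/4 + 3 = 11/2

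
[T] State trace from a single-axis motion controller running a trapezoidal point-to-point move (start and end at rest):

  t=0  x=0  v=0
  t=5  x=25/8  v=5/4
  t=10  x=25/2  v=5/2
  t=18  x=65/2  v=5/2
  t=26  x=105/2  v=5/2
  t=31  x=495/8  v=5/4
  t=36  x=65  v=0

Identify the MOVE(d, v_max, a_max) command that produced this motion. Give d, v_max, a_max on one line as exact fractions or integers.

d=65 v_max=5/2 a_max=1/4

final state: t=36, x=65, v=0 → d = 65
a_max = (5/4−0)/(5−0) = 1/4
max v = 5/2 over t∈[10,26] → v_max = 5/2
check: 5/2·(10+16) = 65 ✓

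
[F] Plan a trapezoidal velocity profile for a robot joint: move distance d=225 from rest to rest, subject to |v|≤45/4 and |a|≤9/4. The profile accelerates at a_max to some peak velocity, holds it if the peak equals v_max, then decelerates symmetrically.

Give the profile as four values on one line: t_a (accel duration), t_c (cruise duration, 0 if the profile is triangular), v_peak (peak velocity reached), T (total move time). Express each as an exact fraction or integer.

t_a=5 t_c=15 v_peak=45/4 T=25

vₘ²/aₘ = (45/4)²/(9/4) = 225/4
225 ≥ 225/4 ⇒ cruise phase
t_a = (45/4)/(9/4) = 5; v_peak = 45/4
d_cruise = 225 − 225/4 = 675/4; t_c = (675/4)/(45/4) = 15
T = 2·5 + 15 = 25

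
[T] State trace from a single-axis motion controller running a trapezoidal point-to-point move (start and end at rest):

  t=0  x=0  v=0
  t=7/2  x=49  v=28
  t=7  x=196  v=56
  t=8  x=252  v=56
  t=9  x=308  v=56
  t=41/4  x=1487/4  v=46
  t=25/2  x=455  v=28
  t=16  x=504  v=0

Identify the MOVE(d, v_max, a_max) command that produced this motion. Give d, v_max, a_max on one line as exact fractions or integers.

final state: t=16, x=504, v=0 → d = 504
a_max = (28−0)/(7/2−0) = 8
max v = 56 over t∈[7,9] → v_max = 56
check: 56·(7+2) = 504 ✓

d=504 v_max=56 a_max=8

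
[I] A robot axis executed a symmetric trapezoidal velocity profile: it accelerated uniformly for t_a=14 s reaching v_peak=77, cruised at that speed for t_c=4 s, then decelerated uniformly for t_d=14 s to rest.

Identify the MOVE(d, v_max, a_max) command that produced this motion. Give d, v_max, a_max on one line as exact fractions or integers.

d=1386 v_max=77 a_max=11/2

a_max = 77/14 = 11/2
d_a = ½·77·14 = 539; d_c = 77·4 = 308
d = 2·539 + 308 = 1386
t_c = 4 > 0 so v_max = 77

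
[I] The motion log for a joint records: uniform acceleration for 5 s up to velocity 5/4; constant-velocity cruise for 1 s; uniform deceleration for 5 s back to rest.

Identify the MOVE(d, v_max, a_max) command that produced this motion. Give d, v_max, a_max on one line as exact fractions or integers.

a_max = (5/4)/5 = 1/4
d_a = ½·5/4·5 = 25/8; d_c = 5/4·1 = 5/4
d = 2·25/8 + 5/4 = 15/2
t_c = 1 > 0 so v_max = 5/4

d=15/2 v_max=5/4 a_max=1/4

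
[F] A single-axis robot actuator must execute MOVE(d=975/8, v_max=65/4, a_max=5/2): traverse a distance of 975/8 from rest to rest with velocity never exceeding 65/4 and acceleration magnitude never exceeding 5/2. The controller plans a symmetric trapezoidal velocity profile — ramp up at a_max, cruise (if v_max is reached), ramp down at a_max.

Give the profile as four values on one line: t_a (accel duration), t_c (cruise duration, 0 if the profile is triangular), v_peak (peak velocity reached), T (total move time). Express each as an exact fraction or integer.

vₘ²/aₘ = (65/4)²/(5/2) = 845/8
975/8 ≥ 845/8 so v_max reached
t_a = (65/4)/(5/2) = 13/2; v_peak = 65/4
d_cruise = 975/8 − 845/8 = 65/4; t_c = (65/4)/(65/4) = 1
T = 2·13/2 + 1 = 14

t_a=13/2 t_c=1 v_peak=65/4 T=14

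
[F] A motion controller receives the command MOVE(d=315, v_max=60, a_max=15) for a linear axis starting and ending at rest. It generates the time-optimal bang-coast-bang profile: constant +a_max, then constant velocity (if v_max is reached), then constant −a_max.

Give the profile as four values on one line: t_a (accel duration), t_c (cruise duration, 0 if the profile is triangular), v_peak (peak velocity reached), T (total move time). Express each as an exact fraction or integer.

t_a=4 t_c=5/4 v_peak=60 T=37/4

v_max²/a_max = 60²/15 = 240
315 ≥ 240 → trapezoidal
t_a = 60/15 = 4; v_peak = 60
d_cruise = 315 − 240 = 75; t_c = 75/60 = 5/4
T = 2·4 + 5/4 = 37/4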